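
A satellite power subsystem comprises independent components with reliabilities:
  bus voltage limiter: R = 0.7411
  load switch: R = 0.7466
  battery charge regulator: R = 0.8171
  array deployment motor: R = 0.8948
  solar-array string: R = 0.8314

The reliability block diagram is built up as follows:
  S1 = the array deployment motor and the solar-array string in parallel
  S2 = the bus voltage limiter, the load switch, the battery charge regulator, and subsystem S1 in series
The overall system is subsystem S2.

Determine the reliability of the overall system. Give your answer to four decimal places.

Parallel (array deployment motor and solar-array string): 1 − (1 − 0.894800)(1 − 0.831400) = 0.982263
Series (bus voltage limiter, load switch, battery charge regulator, and [0.982263]): 0.741100 × 0.746600 × 0.817100 × 0.982263 = 0.4441

0.4441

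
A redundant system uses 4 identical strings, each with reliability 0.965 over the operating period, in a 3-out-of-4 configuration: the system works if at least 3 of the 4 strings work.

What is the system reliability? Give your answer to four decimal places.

0.9930

R = Σ_{i=3}^{4} C(4,i) p^i (1−p)^{4−i} with p = 0.965
C(4,3)·0.965^3·0.035^1 = 0.125808
C(4,4)·0.965^4·0.035^0 = 0.867180
Sum = 0.9930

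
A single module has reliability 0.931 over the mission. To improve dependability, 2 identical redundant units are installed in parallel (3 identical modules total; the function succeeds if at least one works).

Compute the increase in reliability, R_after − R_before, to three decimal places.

R_before = 0.931
R_after = 1 − (1 − 0.931)^3 = 1.000
ΔR = 1.000 − 0.931 = 0.069

0.069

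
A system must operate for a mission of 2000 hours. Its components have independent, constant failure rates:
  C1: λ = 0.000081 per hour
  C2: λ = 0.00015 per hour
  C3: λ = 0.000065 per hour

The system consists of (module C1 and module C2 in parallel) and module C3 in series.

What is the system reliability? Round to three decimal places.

0.844

R(C1) = exp(−0.000081 × 2000) = 0.85044
R(C2) = exp(−0.00015 × 2000) = 0.74082
R(C3) = exp(−0.000065 × 2000) = 0.87810
Parallel (C1 and C2): 1 − (1 − 0.85044)(1 − 0.74082) = 0.96124
Series ([0.96124] and C3): 0.96124 × 0.87810 = 0.844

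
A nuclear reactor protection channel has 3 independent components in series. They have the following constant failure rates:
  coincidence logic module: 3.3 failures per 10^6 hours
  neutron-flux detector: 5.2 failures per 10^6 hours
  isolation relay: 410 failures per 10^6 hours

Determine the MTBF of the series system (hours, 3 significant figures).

2390

Series of exponential components: λ_sys = Σ λ_i
λ_sys = 0.0000033 + 0.0000052 + 0.00041 = 4.1850e-04 /h
MTBF = 1 / λ_sys = 2390 h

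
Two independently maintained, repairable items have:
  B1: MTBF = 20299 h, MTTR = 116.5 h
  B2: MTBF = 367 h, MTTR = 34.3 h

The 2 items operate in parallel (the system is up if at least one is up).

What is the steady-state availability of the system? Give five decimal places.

0.99951

A(B1) = MTBF/(MTBF+MTTR) = 20299/(20299+116.5) = 0.994294
A(B2) = MTBF/(MTBF+MTTR) = 367/(367+34.3) = 0.914528
Parallel availability: 1 − (1 − 0.994294)(1 − 0.914528) = 0.99951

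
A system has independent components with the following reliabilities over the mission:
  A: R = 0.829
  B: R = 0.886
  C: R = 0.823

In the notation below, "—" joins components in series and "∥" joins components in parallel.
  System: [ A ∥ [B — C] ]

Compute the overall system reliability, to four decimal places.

Series (B and C): 0.886000 × 0.823000 = 0.729178
Parallel (A and [0.729178]): 1 − (1 − 0.829000)(1 − 0.729178) = 0.9537

0.9537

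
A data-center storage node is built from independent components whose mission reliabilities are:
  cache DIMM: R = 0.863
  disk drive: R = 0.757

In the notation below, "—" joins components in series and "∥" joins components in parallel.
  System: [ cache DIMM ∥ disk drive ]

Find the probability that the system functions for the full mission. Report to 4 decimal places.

Parallel (cache DIMM and disk drive): 1 − (1 − 0.863000)(1 − 0.757000) = 0.9667

0.9667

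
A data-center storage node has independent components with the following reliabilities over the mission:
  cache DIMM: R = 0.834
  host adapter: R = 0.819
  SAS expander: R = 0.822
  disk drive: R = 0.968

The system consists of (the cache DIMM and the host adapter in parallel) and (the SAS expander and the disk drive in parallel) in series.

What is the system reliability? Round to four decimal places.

Parallel (cache DIMM and host adapter): 1 − (1 − 0.834000)(1 − 0.819000) = 0.969954
Parallel (SAS expander and disk drive): 1 − (1 − 0.822000)(1 − 0.968000) = 0.994304
Series ([0.969954] and [0.994304]): 0.969954 × 0.994304 = 0.9644

0.9644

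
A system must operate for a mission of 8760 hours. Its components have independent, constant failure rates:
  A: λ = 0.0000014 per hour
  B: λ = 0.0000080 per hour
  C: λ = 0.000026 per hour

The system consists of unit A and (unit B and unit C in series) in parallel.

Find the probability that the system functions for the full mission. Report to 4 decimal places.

R(A) = exp(−0.0000014 × 8760) = 0.987811
R(B) = exp(−0.0000080 × 8760) = 0.932319
R(C) = exp(−0.000026 × 8760) = 0.796315
Series (B and C): 0.932319 × 0.796315 = 0.742420
Parallel (A and [0.742420]): 1 − (1 − 0.987811)(1 − 0.742420) = 0.9969

0.9969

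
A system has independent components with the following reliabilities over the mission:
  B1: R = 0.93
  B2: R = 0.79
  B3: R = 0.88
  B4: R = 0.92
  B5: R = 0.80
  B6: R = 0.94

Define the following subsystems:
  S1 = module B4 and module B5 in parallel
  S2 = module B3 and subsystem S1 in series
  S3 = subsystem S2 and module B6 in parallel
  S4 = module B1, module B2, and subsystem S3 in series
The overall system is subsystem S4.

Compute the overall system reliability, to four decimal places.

0.7288

Parallel (B4 and B5): 1 − (1 − 0.920000)(1 − 0.800000) = 0.984000
Series (B3 and [0.984000]): 0.880000 × 0.984000 = 0.865920
Parallel ([0.865920] and B6): 1 − (1 − 0.865920)(1 − 0.940000) = 0.991955
Series (B1, B2, and [0.991955]): 0.930000 × 0.790000 × 0.991955 = 0.7288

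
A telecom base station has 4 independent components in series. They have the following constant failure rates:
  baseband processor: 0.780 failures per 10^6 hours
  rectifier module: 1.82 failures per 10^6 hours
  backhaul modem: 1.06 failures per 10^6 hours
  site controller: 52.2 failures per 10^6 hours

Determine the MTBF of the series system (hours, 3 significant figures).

17900

Series of exponential components: λ_sys = Σ λ_i
λ_sys = 0.000000780 + 0.00000182 + 0.00000106 + 0.0000522 = 5.5860e-05 /h
MTBF = 1 / λ_sys = 17900 h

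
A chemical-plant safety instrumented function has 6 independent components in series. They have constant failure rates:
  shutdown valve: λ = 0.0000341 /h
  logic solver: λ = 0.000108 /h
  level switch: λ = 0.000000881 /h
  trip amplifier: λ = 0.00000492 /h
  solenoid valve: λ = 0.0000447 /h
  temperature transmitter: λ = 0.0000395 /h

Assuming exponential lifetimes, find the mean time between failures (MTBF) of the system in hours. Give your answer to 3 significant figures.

Series of exponential components: λ_sys = Σ λ_i
λ_sys = 0.0000341 + 0.000108 + 0.000000881 + 0.00000492 + 0.0000447 + 0.0000395 = 2.3210e-04 /h
MTBF = 1 / λ_sys = 4310 h

4310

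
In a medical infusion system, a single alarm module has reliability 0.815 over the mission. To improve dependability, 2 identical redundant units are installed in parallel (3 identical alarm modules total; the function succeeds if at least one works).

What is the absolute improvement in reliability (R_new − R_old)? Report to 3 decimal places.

R_before = 0.815
R_after = 1 − (1 − 0.815)^3 = 0.994
ΔR = 0.994 − 0.815 = 0.179

0.179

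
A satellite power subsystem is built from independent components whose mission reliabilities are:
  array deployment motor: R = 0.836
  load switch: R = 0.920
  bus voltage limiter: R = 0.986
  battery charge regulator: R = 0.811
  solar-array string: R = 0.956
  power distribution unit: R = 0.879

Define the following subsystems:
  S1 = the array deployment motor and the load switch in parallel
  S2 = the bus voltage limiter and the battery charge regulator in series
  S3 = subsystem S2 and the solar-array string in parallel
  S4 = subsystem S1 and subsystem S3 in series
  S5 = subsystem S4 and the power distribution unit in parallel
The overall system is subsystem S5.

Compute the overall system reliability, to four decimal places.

Parallel (array deployment motor and load switch): 1 − (1 − 0.836000)(1 − 0.920000) = 0.986880
Series (bus voltage limiter and battery charge regulator): 0.986000 × 0.811000 = 0.799646
Parallel ([0.799646] and solar-array string): 1 − (1 − 0.799646)(1 − 0.956000) = 0.991184
Series ([0.986880] and [0.991184]): 0.986880 × 0.991184 = 0.978180
Parallel ([0.978180] and power distribution unit): 1 − (1 − 0.978180)(1 − 0.879000) = 0.9974

0.9974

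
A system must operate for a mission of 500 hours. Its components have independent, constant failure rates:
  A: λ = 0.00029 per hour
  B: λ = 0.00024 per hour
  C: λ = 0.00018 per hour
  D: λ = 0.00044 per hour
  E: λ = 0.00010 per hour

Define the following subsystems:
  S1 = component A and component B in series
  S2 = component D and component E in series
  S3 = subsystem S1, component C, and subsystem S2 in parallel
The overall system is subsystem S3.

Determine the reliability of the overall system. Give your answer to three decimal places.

R(A) = exp(−0.00029 × 500) = 0.86502
R(B) = exp(−0.00024 × 500) = 0.88692
R(C) = exp(−0.00018 × 500) = 0.91393
R(D) = exp(−0.00044 × 500) = 0.80252
R(E) = exp(−0.00010 × 500) = 0.95123
Series (A and B): 0.86502 × 0.88692 = 0.76720
Series (D and E): 0.80252 × 0.95123 = 0.76338
Parallel ([0.76720], C, and [0.76338]): 1 − (1 − 0.76720)(1 − 0.91393)(1 − 0.76338) = 0.995

0.995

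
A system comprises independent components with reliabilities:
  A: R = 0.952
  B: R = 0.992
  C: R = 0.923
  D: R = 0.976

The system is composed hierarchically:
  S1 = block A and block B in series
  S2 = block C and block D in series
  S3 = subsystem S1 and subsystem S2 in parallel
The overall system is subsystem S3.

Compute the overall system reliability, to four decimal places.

Series (A and B): 0.952000 × 0.992000 = 0.944384
Series (C and D): 0.923000 × 0.976000 = 0.900848
Parallel ([0.944384] and [0.900848]): 1 − (1 − 0.944384)(1 − 0.900848) = 0.9945

0.9945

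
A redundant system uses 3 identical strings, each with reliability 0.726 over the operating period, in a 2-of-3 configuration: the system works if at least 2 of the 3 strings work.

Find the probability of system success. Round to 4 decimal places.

R = Σ_{i=2}^{3} C(3,i) p^i (1−p)^{3−i} with p = 0.726
C(3,2)·0.726^2·0.274^1 = 0.433256
C(3,3)·0.726^3·0.274^0 = 0.382657
Sum = 0.8159

0.8159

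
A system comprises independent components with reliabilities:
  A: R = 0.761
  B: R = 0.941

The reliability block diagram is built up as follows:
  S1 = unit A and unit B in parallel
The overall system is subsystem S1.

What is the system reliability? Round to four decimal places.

Parallel (A and B): 1 − (1 − 0.761000)(1 − 0.941000) = 0.9859

0.9859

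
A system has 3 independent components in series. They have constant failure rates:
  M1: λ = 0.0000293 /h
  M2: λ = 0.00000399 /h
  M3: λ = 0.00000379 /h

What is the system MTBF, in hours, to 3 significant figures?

27000

Series of exponential components: λ_sys = Σ λ_i
λ_sys = 0.0000293 + 0.00000399 + 0.00000379 = 3.7080e-05 /h
MTBF = 1 / λ_sys = 27000 h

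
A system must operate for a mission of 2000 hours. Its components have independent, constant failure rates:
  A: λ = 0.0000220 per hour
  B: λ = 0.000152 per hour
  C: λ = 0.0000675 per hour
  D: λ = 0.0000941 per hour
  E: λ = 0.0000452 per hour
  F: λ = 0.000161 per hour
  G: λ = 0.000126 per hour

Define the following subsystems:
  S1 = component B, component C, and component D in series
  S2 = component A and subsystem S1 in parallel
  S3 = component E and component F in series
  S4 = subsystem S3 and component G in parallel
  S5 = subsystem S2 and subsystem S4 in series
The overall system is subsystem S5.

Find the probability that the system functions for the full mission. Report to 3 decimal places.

0.906

R(A) = exp(−0.0000220 × 2000) = 0.95695
R(B) = exp(−0.000152 × 2000) = 0.73786
R(C) = exp(−0.0000675 × 2000) = 0.87372
R(D) = exp(−0.0000941 × 2000) = 0.82845
R(E) = exp(−0.0000452 × 2000) = 0.91357
R(F) = exp(−0.000161 × 2000) = 0.72470
R(G) = exp(−0.000126 × 2000) = 0.77724
Series (B, C, and D): 0.73786 × 0.87372 × 0.82845 = 0.53409
Parallel (A and [0.53409]): 1 − (1 − 0.95695)(1 − 0.53409) = 0.97994
Series (E and F): 0.91357 × 0.72470 = 0.66206
Parallel ([0.66206] and G): 1 − (1 − 0.66206)(1 − 0.77724) = 0.92472
Series ([0.97994] and [0.92472]): 0.97994 × 0.92472 = 0.906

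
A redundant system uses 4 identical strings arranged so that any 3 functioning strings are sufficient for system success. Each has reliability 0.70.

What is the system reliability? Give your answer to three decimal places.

R = Σ_{i=3}^{4} C(4,i) p^i (1−p)^{4−i} with p = 0.70
C(4,3)·0.70^3·0.30^1 = 0.41160
C(4,4)·0.70^4·0.30^0 = 0.24010
Sum = 0.652

0.652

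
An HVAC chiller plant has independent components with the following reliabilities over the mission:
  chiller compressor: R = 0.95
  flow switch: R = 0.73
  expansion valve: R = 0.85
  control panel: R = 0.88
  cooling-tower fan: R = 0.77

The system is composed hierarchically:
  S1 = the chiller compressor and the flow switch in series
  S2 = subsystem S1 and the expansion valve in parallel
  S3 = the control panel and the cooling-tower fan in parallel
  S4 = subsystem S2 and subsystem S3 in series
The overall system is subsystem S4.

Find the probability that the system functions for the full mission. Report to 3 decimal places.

0.928

Series (chiller compressor and flow switch): 0.95000 × 0.73000 = 0.69350
Parallel ([0.69350] and expansion valve): 1 − (1 − 0.69350)(1 − 0.85000) = 0.95403
Parallel (control panel and cooling-tower fan): 1 − (1 − 0.88000)(1 − 0.77000) = 0.97240
Series ([0.95403] and [0.97240]): 0.95403 × 0.97240 = 0.928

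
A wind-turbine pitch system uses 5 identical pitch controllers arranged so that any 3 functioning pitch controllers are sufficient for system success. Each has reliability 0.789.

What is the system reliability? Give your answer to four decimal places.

0.9333

R = Σ_{i=3}^{5} C(5,i) p^i (1−p)^{5−i} with p = 0.789
C(5,3)·0.789^3·0.211^2 = 0.218673
C(5,4)·0.789^4·0.211^1 = 0.408847
C(5,5)·0.789^5·0.211^0 = 0.305763
Sum = 0.9333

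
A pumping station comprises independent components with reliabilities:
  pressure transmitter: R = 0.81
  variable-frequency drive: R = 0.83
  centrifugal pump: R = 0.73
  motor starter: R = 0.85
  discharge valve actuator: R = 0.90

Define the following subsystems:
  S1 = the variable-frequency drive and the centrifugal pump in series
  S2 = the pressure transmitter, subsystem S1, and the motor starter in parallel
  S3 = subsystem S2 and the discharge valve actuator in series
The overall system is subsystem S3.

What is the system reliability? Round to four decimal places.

0.8899

Series (variable-frequency drive and centrifugal pump): 0.830000 × 0.730000 = 0.605900
Parallel (pressure transmitter, [0.605900], and motor starter): 1 − (1 − 0.810000)(1 − 0.605900)(1 − 0.850000) = 0.988768
Series ([0.988768] and discharge valve actuator): 0.988768 × 0.900000 = 0.8899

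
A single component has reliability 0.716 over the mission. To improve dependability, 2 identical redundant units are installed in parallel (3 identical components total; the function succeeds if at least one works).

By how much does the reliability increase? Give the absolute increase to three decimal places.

0.261

R_before = 0.716
R_after = 1 − (1 − 0.716)^3 = 0.977
ΔR = 0.977 − 0.716 = 0.261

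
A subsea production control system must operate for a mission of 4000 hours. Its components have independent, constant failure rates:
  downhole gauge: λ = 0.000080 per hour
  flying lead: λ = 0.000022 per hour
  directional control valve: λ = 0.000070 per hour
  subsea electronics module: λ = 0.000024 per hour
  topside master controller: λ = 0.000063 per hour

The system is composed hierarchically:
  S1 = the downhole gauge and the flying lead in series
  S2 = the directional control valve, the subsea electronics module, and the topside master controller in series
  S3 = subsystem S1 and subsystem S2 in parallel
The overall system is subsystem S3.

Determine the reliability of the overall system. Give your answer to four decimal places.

0.8438

R(downhole gauge) = exp(−0.000080 × 4000) = 0.726149
R(flying lead) = exp(−0.000022 × 4000) = 0.915761
R(directional control valve) = exp(−0.000070 × 4000) = 0.755784
R(subsea electronics module) = exp(−0.000024 × 4000) = 0.908464
R(topside master controller) = exp(−0.000063 × 4000) = 0.777245
Series (downhole gauge and flying lead): 0.726149 × 0.915761 = 0.664979
Series (directional control valve, subsea electronics module, and topside master controller): 0.755784 × 0.908464 × 0.777245 = 0.533658
Parallel ([0.664979] and [0.533658]): 1 − (1 − 0.664979)(1 − 0.533658) = 0.8438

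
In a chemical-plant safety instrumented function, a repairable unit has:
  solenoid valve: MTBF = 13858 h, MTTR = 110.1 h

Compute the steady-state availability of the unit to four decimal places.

0.9921

A(solenoid valve) = MTBF/(MTBF+MTTR) = 13858/(13858+110.1) = 0.9921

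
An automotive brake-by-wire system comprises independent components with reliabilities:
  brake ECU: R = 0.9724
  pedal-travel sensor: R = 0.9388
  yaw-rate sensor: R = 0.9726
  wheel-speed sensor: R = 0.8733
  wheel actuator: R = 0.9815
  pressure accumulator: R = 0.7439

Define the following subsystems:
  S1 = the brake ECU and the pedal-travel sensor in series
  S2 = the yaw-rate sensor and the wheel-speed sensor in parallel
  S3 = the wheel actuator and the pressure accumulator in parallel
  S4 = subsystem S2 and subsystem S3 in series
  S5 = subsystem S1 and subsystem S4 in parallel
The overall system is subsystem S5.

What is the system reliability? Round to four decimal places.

Series (brake ECU and pedal-travel sensor): 0.972400 × 0.938800 = 0.912889
Parallel (yaw-rate sensor and wheel-speed sensor): 1 − (1 − 0.972600)(1 − 0.873300) = 0.996528
Parallel (wheel actuator and pressure accumulator): 1 − (1 − 0.981500)(1 − 0.743900) = 0.995262
Series ([0.996528] and [0.995262]): 0.996528 × 0.995262 = 0.991806
Parallel ([0.912889] and [0.991806]): 1 − (1 − 0.912889)(1 − 0.991806) = 0.9993

0.9993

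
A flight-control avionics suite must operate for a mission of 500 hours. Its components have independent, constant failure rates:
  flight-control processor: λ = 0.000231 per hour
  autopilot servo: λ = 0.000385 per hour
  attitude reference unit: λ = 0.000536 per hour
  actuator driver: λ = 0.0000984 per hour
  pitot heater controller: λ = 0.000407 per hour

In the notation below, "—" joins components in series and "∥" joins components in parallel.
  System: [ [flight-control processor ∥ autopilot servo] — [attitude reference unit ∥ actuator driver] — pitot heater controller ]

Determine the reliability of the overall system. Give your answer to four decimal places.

R(flight-control processor) = exp(−0.000231 × 500) = 0.890921
R(autopilot servo) = exp(−0.000385 × 500) = 0.824894
R(attitude reference unit) = exp(−0.000536 × 500) = 0.764908
R(actuator driver) = exp(−0.0000984 × 500) = 0.951991
R(pitot heater controller) = exp(−0.000407 × 500) = 0.815870
Parallel (flight-control processor and autopilot servo): 1 − (1 − 0.890921)(1 − 0.824894) = 0.980900
Parallel (attitude reference unit and actuator driver): 1 − (1 − 0.764908)(1 − 0.951991) = 0.988713
Series ([0.980900], [0.988713], and pitot heater controller): 0.980900 × 0.988713 × 0.815870 = 0.7913

0.7913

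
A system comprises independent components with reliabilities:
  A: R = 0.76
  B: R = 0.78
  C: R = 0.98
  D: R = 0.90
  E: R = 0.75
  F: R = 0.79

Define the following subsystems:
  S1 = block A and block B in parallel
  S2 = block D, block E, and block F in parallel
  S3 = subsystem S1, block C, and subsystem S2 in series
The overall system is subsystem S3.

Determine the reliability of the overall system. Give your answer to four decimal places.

0.9234

Parallel (A and B): 1 − (1 − 0.760000)(1 − 0.780000) = 0.947200
Parallel (D, E, and F): 1 − (1 − 0.900000)(1 − 0.750000)(1 − 0.790000) = 0.994750
Series ([0.947200], C, and [0.994750]): 0.947200 × 0.980000 × 0.994750 = 0.9234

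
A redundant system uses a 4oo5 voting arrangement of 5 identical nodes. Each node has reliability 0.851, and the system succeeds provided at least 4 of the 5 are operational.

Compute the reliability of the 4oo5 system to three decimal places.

R = Σ_{i=4}^{5} C(5,i) p^i (1−p)^{5−i} with p = 0.851
C(5,4)·0.851^4·0.149^1 = 0.39073
C(5,5)·0.851^5·0.149^0 = 0.44632
Sum = 0.837

0.837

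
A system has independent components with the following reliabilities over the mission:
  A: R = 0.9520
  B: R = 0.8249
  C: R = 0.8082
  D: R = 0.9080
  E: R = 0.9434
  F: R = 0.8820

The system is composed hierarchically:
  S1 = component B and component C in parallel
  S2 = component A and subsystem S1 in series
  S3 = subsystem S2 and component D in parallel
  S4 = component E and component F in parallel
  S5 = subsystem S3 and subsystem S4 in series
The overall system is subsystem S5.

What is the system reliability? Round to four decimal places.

0.9860

Parallel (B and C): 1 − (1 − 0.824900)(1 − 0.808200) = 0.966416
Series (A and [0.966416]): 0.952000 × 0.966416 = 0.920028
Parallel ([0.920028] and D): 1 − (1 − 0.920028)(1 − 0.908000) = 0.992643
Parallel (E and F): 1 − (1 − 0.943400)(1 − 0.882000) = 0.993321
Series ([0.992643] and [0.993321]): 0.992643 × 0.993321 = 0.9860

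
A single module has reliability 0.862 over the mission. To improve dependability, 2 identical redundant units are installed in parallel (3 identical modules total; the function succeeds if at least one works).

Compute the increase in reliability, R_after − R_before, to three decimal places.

0.135

R_before = 0.862
R_after = 1 − (1 − 0.862)^3 = 0.997
ΔR = 0.997 − 0.862 = 0.135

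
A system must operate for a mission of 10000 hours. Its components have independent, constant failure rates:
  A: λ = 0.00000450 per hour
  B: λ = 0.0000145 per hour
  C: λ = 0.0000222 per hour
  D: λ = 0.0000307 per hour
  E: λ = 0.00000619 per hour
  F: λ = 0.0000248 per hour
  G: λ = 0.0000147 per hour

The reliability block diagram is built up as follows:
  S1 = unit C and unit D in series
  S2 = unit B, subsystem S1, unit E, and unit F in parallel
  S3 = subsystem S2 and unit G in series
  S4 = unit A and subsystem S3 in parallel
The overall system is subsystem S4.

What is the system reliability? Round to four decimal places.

R(A) = exp(−0.00000450 × 10000) = 0.955997
R(B) = exp(−0.0000145 × 10000) = 0.865022
R(C) = exp(−0.0000222 × 10000) = 0.800915
R(D) = exp(−0.0000307 × 10000) = 0.735651
R(E) = exp(−0.00000619 × 10000) = 0.939977
R(F) = exp(−0.0000248 × 10000) = 0.780360
R(G) = exp(−0.0000147 × 10000) = 0.863294
Series (C and D): 0.800915 × 0.735651 = 0.589194
Parallel (B, [0.589194], E, and F): 1 − (1 − 0.865022)(1 − 0.589194)(1 − 0.939977)(1 − 0.780360) = 0.999269
Series ([0.999269] and G): 0.999269 × 0.863294 = 0.862663
Parallel (A and [0.862663]): 1 − (1 − 0.955997)(1 − 0.862663) = 0.9940

0.9940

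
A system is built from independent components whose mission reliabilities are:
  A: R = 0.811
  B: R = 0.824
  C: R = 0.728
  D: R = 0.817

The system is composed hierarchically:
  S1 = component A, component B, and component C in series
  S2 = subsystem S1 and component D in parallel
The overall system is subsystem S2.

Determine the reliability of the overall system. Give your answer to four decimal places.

Series (A, B, and C): 0.811000 × 0.824000 × 0.728000 = 0.486496
Parallel ([0.486496] and D): 1 − (1 − 0.486496)(1 − 0.817000) = 0.9060

0.9060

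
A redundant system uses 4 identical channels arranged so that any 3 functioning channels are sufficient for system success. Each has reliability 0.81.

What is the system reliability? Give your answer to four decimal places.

R = Σ_{i=3}^{4} C(4,i) p^i (1−p)^{4−i} with p = 0.81
C(4,3)·0.81^3·0.19^1 = 0.403895
C(4,4)·0.81^4·0.19^0 = 0.430467
Sum = 0.8344

0.8344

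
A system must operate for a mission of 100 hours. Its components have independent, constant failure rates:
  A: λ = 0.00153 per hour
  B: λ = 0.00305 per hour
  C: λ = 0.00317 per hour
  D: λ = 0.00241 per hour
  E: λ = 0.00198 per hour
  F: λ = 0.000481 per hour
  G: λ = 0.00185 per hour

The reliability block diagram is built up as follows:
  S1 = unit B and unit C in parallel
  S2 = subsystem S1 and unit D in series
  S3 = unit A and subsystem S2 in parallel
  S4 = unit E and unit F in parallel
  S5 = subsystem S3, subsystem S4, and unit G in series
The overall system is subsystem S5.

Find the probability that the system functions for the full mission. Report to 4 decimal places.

0.7925

R(A) = exp(−0.00153 × 100) = 0.858130
R(B) = exp(−0.00305 × 100) = 0.737123
R(C) = exp(−0.00317 × 100) = 0.728331
R(D) = exp(−0.00241 × 100) = 0.785842
R(E) = exp(−0.00198 × 100) = 0.820370
R(F) = exp(−0.000481 × 100) = 0.953038
R(G) = exp(−0.00185 × 100) = 0.831104
Parallel (B and C): 1 − (1 − 0.737123)(1 − 0.728331) = 0.928584
Series ([0.928584] and D): 0.928584 × 0.785842 = 0.729720
Parallel (A and [0.729720]): 1 − (1 − 0.858130)(1 − 0.729720) = 0.961655
Parallel (E and F): 1 − (1 − 0.820370)(1 − 0.953038) = 0.991564
Series ([0.961655], [0.991564], and G): 0.961655 × 0.991564 × 0.831104 = 0.7925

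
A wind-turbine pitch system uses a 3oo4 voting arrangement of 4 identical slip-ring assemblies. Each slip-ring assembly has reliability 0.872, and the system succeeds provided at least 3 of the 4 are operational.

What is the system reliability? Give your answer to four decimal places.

0.9177

R = Σ_{i=3}^{4} C(4,i) p^i (1−p)^{4−i} with p = 0.872
C(4,3)·0.872^3·0.128^1 = 0.339484
C(4,4)·0.872^4·0.128^0 = 0.578184
Sum = 0.9177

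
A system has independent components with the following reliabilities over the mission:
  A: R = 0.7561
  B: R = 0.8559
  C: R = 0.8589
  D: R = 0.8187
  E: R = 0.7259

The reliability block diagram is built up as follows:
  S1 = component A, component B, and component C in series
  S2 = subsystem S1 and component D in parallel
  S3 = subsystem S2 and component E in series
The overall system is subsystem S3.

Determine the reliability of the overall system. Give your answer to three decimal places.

Series (A, B, and C): 0.75610 × 0.85590 × 0.85890 = 0.55583
Parallel ([0.55583] and D): 1 − (1 − 0.55583)(1 − 0.81870) = 0.91947
Series ([0.91947] and E): 0.91947 × 0.72590 = 0.667

0.667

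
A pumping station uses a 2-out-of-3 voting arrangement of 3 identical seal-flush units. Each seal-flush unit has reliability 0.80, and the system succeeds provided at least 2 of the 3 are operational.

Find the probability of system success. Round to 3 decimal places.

R = Σ_{i=2}^{3} C(3,i) p^i (1−p)^{3−i} with p = 0.80
C(3,2)·0.80^2·0.20^1 = 0.38400
C(3,3)·0.80^3·0.20^0 = 0.51200
Sum = 0.896

0.896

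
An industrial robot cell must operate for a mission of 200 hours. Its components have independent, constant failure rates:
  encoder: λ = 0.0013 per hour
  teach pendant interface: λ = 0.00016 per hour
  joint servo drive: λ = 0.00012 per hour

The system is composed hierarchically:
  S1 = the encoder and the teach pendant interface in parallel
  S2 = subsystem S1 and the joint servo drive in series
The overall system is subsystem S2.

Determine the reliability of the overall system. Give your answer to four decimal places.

R(encoder) = exp(−0.0013 × 200) = 0.771052
R(teach pendant interface) = exp(−0.00016 × 200) = 0.968507
R(joint servo drive) = exp(−0.00012 × 200) = 0.976286
Parallel (encoder and teach pendant interface): 1 − (1 − 0.771052)(1 − 0.968507) = 0.992790
Series ([0.992790] and joint servo drive): 0.992790 × 0.976286 = 0.9692

0.9692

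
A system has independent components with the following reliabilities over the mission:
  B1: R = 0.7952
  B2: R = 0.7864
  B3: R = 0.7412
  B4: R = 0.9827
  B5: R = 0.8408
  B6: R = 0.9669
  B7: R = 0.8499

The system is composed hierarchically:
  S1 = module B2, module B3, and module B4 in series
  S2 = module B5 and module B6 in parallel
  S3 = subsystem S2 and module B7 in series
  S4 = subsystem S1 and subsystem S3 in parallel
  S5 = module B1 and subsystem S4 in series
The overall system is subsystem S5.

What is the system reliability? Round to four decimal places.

0.7427

Series (B2, B3, and B4): 0.786400 × 0.741200 × 0.982700 = 0.572796
Parallel (B5 and B6): 1 − (1 − 0.840800)(1 − 0.966900) = 0.994730
Series ([0.994730] and B7): 0.994730 × 0.849900 = 0.845421
Parallel ([0.572796] and [0.845421]): 1 − (1 − 0.572796)(1 − 0.845421) = 0.933963
Series (B1 and [0.933963]): 0.795200 × 0.933963 = 0.7427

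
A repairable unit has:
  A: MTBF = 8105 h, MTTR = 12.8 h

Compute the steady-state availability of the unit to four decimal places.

0.9984

A(A) = MTBF/(MTBF+MTTR) = 8105/(8105+12.8) = 0.9984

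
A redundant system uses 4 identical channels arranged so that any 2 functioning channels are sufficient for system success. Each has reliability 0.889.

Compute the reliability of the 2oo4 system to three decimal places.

R = Σ_{i=2}^{4} C(4,i) p^i (1−p)^{4−i} with p = 0.889
C(4,2)·0.889^2·0.111^2 = 0.05843
C(4,3)·0.889^3·0.111^1 = 0.31195
C(4,4)·0.889^4·0.111^0 = 0.62461
Sum = 0.995

0.995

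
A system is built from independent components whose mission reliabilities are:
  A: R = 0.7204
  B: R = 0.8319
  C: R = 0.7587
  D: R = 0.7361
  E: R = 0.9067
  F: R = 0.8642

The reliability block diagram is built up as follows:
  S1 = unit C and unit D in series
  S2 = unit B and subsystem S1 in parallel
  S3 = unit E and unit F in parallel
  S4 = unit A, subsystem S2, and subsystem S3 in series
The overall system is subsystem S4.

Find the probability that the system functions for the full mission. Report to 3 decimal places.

0.658

Series (C and D): 0.75870 × 0.73610 = 0.55848
Parallel (B and [0.55848]): 1 − (1 − 0.83190)(1 − 0.55848) = 0.92578
Parallel (E and F): 1 − (1 − 0.90670)(1 − 0.86420) = 0.98733
Series (A, [0.92578], and [0.98733]): 0.72040 × 0.92578 × 0.98733 = 0.658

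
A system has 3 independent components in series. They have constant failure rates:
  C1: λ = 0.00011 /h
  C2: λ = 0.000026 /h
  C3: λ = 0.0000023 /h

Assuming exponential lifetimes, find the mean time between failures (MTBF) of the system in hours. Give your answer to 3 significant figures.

Series of exponential components: λ_sys = Σ λ_i
λ_sys = 0.00011 + 0.000026 + 0.0000023 = 1.3830e-04 /h
MTBF = 1 / λ_sys = 7230 h

7230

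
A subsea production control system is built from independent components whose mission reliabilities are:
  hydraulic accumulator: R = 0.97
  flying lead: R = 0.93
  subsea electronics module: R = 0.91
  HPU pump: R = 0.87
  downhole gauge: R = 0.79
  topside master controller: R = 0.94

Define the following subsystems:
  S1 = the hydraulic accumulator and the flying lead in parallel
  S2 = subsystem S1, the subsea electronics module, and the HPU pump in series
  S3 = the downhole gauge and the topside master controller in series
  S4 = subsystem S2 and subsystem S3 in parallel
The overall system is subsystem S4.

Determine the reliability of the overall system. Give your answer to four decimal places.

Parallel (hydraulic accumulator and flying lead): 1 − (1 − 0.970000)(1 − 0.930000) = 0.997900
Series ([0.997900], subsea electronics module, and HPU pump): 0.997900 × 0.910000 × 0.870000 = 0.790037
Series (downhole gauge and topside master controller): 0.790000 × 0.940000 = 0.742600
Parallel ([0.790037] and [0.742600]): 1 − (1 − 0.790037)(1 − 0.742600) = 0.9460

0.9460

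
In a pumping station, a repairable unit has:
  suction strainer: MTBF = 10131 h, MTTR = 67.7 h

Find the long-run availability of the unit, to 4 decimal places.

0.9934

A(suction strainer) = MTBF/(MTBF+MTTR) = 10131/(10131+67.7) = 0.9934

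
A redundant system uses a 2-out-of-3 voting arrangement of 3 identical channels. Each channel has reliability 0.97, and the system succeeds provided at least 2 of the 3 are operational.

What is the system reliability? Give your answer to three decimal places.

0.997

R = Σ_{i=2}^{3} C(3,i) p^i (1−p)^{3−i} with p = 0.97
C(3,2)·0.97^2·0.03^1 = 0.08468
C(3,3)·0.97^3·0.03^0 = 0.91267
Sum = 0.997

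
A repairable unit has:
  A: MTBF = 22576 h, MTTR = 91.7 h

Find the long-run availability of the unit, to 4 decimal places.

0.9960

A(A) = MTBF/(MTBF+MTTR) = 22576/(22576+91.7) = 0.9960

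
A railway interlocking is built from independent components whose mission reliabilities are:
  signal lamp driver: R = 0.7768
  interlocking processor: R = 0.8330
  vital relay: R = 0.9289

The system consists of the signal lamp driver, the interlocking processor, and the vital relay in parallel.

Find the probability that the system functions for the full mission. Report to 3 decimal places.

0.997

Parallel (signal lamp driver, interlocking processor, and vital relay): 1 − (1 − 0.77680)(1 − 0.83300)(1 − 0.92890) = 0.997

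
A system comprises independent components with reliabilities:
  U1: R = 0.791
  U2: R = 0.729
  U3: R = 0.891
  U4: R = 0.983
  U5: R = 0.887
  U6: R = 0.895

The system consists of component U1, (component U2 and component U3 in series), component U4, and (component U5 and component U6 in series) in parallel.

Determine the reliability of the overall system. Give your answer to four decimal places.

Series (U2 and U3): 0.729000 × 0.891000 = 0.649539
Series (U5 and U6): 0.887000 × 0.895000 = 0.793865
Parallel (U1, [0.649539], U4, and [0.793865]): 1 − (1 − 0.791000)(1 − 0.649539)(1 − 0.983000)(1 − 0.793865) = 0.9997

0.9997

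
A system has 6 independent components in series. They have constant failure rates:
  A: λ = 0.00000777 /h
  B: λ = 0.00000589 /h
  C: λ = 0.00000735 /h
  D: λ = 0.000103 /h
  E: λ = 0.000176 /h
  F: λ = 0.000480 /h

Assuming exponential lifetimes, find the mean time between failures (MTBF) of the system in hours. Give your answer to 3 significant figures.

Series of exponential components: λ_sys = Σ λ_i
λ_sys = 0.00000777 + 0.00000589 + 0.00000735 + 0.000103 + 0.000176 + 0.000480 = 7.8001e-04 /h
MTBF = 1 / λ_sys = 1280 h

1280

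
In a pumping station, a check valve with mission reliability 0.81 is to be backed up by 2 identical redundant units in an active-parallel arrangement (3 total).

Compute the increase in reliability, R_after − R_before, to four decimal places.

R_before = 0.81
R_after = 1 − (1 − 0.81)^3 = 0.9931
ΔR = 0.9931 − 0.81 = 0.1831

0.1831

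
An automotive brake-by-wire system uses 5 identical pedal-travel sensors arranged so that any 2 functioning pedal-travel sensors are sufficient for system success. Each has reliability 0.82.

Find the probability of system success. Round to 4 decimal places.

R = Σ_{i=2}^{5} C(5,i) p^i (1−p)^{5−i} with p = 0.82
C(5,2)·0.82^2·0.18^3 = 0.039214
C(5,3)·0.82^3·0.18^2 = 0.178643
C(5,4)·0.82^4·0.18^1 = 0.406910
C(5,5)·0.82^5·0.18^0 = 0.370740
Sum = 0.9955

0.9955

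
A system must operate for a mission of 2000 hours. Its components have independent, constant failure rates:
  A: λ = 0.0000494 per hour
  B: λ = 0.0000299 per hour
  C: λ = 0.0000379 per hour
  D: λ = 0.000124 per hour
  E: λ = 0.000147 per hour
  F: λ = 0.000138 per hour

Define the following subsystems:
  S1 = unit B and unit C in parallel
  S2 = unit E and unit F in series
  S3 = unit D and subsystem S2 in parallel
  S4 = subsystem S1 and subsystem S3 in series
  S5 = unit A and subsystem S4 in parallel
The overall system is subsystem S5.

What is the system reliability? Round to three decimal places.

0.991

R(A) = exp(−0.0000494 × 2000) = 0.90592
R(B) = exp(−0.0000299 × 2000) = 0.94195
R(C) = exp(−0.0000379 × 2000) = 0.92700
R(D) = exp(−0.000124 × 2000) = 0.78036
R(E) = exp(−0.000147 × 2000) = 0.74528
R(F) = exp(−0.000138 × 2000) = 0.75881
Parallel (B and C): 1 − (1 − 0.94195)(1 − 0.92700) = 0.99576
Series (E and F): 0.74528 × 0.75881 = 0.56553
Parallel (D and [0.56553]): 1 − (1 − 0.78036)(1 − 0.56553) = 0.90457
Series ([0.99576] and [0.90457]): 0.99576 × 0.90457 = 0.90073
Parallel (A and [0.90073]): 1 − (1 − 0.90592)(1 − 0.90073) = 0.991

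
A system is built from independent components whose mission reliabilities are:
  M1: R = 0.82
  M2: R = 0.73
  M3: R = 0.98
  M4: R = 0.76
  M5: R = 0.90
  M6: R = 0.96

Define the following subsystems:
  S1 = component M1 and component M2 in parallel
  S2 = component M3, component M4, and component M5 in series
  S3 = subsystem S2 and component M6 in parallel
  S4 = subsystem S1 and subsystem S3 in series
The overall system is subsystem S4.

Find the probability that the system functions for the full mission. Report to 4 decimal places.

Parallel (M1 and M2): 1 − (1 − 0.820000)(1 − 0.730000) = 0.951400
Series (M3, M4, and M5): 0.980000 × 0.760000 × 0.900000 = 0.670320
Parallel ([0.670320] and M6): 1 − (1 − 0.670320)(1 − 0.960000) = 0.986813
Series ([0.951400] and [0.986813]): 0.951400 × 0.986813 = 0.9389

0.9389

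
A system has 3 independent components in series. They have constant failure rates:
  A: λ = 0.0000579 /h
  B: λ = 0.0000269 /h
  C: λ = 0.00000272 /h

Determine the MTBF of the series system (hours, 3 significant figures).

Series of exponential components: λ_sys = Σ λ_i
λ_sys = 0.0000579 + 0.0000269 + 0.00000272 = 8.7520e-05 /h
MTBF = 1 / λ_sys = 11400 h

11400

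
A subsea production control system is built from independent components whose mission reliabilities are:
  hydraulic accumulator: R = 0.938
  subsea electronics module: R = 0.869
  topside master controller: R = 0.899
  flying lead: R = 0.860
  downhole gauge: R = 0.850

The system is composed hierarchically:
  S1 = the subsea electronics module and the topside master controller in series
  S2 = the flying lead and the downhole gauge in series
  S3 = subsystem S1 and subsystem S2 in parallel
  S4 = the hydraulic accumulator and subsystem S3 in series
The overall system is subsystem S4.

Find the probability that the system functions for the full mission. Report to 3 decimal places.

Series (subsea electronics module and topside master controller): 0.86900 × 0.89900 = 0.78123
Series (flying lead and downhole gauge): 0.86000 × 0.85000 = 0.73100
Parallel ([0.78123] and [0.73100]): 1 − (1 − 0.78123)(1 − 0.73100) = 0.94115
Series (hydraulic accumulator and [0.94115]): 0.93800 × 0.94115 = 0.883

0.883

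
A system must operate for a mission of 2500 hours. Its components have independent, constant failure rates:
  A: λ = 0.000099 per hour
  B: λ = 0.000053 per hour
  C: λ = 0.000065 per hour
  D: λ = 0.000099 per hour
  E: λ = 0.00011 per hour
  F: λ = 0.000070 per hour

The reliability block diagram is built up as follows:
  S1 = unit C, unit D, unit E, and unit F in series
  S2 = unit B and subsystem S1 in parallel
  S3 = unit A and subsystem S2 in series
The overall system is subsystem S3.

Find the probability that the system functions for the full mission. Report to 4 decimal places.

0.7249

R(A) = exp(−0.000099 × 2500) = 0.780750
R(B) = exp(−0.000053 × 2500) = 0.875903
R(C) = exp(−0.000065 × 2500) = 0.850016
R(D) = exp(−0.000099 × 2500) = 0.780750
R(E) = exp(−0.00011 × 2500) = 0.759572
R(F) = exp(−0.000070 × 2500) = 0.839457
Series (C, D, E, and F): 0.850016 × 0.780750 × 0.759572 × 0.839457 = 0.423162
Parallel (B and [0.423162]): 1 − (1 − 0.875903)(1 − 0.423162) = 0.928416
Series (A and [0.928416]): 0.780750 × 0.928416 = 0.7249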